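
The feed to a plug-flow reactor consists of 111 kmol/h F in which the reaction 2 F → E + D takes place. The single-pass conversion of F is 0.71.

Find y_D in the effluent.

0.355

F reacted = 0.71 × 111 = 78.81 kmol/h; ν_F = −2, so ξ = 78.81/2 = 39.41 kmol/h.
Outlet amounts (n = n₀ + ν ξ):
  F: 111 − 2(39.41) = 32.19
  E: 0 + 1(39.41) = 39.41
  D: 0 + 1(39.41) = 39.41
Total out = 111 kmol/h; y_D = 39.41 / 111 = 0.355.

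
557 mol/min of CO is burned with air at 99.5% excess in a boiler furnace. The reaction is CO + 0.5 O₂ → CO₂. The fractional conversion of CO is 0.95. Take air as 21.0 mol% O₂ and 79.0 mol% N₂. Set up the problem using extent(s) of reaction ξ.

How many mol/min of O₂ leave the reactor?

291 mol/min

Stoichiometric O₂ = 0.5 × 557 = 278.5 mol/min; O₂ fed = 278.5 × 1.995 = 555.6 mol/min.
N₂ fed = 555.6 × 79/21 = 2090 mol/min.
Fuel reacted = 0.95 × 557 → ξ = 529.1 mol/min.
Outlet (n = n₀ + ν ξ):
  CO: 557 − 1(529.1) = 27.85
  O₂: 555.6 − 0.5(529.1) = 291
  N₂: 2090 (inert)
  CO₂: 0 + 1(529.1) = 529.1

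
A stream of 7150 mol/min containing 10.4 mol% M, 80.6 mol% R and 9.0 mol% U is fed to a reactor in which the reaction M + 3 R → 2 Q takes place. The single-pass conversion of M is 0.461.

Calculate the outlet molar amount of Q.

686 mol/min

M reacted = 0.461 × 743.6 = 342.8 mol/min; ν_M = −1, so ξ = 342.8/1 = 342.8 mol/min.
Outlet amounts (n = n₀ + ν ξ):
  M: 743.6 − 1(342.8) = 400.8
  R: 5763 − 3(342.8) = 4735
  Q: 0 + 2(342.8) = 685.6
  U: 643.5 (inert)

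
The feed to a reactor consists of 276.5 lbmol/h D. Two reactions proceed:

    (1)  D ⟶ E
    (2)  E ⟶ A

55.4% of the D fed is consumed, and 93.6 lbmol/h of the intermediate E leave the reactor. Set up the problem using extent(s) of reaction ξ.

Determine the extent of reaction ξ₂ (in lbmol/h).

Conversion of D: D consumed = 1ξ₁ = 0.554 × 276.5 → ξ₁ = 153.2 lbmol/h.
E balance: n_E = 0 + 1ξ₁ − 1ξ₂ = 93.6 → ξ₂ = (1·153.2 − 93.6)/1 = 59.58 lbmol/h.
Outlet amounts (n = n₀ + Σ ν·ξ):
  D: 276.5 − 1(153.2) = 123.3
  E: 0 + 1(153.2) − 1(59.58) = 93.6
  A: 0 + 1(59.58) = 59.58

ξ₂ = 59.6 lbmol/h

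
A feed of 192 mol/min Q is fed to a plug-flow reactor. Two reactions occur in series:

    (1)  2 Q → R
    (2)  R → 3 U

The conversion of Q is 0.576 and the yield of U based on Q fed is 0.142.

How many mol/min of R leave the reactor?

46.2 mol/min

Conversion of Q: Q consumed = 2ξ₁ = 0.576 × 192 → ξ₁ = 55.3 mol/min.
Yield of U: 3ξ₂ / 192 = 0.142 → ξ₂ = 9.088 mol/min.
Outlet amounts (n = n₀ + Σ ν·ξ):
  Q: 192 − 2(55.3) = 81.41
  R: 0 + 1(55.3) − 1(9.088) = 46.21
  U: 0 + 3(9.088) = 27.26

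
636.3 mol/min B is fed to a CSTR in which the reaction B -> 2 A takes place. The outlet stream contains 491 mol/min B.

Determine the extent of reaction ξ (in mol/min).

For B: n = n₀ − 1ξ → 491 = 636.3 − 1ξ, giving ξ = 145.3 mol/min.
Outlet amounts (n = n₀ + ν ξ):
  B: 636.3 − 1(145.3) = 491
  A: 0 + 2(145.3) = 290.6

ξ = 145 mol/min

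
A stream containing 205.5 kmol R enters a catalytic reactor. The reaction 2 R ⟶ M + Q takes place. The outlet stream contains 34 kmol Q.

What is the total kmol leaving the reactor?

206 kmol

For Q: n = n₀ + 1ξ → 34 = 0 + 1ξ, giving ξ = 34 kmol.
Outlet amounts (n = n₀ + ν ξ):
  R: 205.5 − 2(34) = 137.5
  M: 0 + 1(34) = 34
  Q: 0 + 1(34) = 34
Total out = 137.5 + 34 + 34 = 205.5 kmol.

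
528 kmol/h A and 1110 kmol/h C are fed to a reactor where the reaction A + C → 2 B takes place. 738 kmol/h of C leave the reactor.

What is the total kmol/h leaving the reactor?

1640 kmol/h

For C: n = n₀ − 1ξ → 738 = 1110 − 1ξ, giving ξ = 372 kmol/h.
Outlet amounts (n = n₀ + ν ξ):
  A: 528 − 1(372) = 156
  C: 1110 − 1(372) = 738
  B: 0 + 2(372) = 744
Total out = 156 + 738 + 744 = 1638 kmol/h.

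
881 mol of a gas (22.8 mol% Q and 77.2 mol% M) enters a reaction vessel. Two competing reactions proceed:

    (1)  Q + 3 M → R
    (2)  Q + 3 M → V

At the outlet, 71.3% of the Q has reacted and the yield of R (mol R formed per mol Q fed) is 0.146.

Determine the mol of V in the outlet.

Yield of R: 1ξ₁ / 200.9 = 0.146 → ξ₁ = 29.33 mol.
Conversion of Q: 1ξ₁ + 1ξ₂ = 0.713 × 200.9 = 143.2 → ξ₂ = 113.9 mol.
Outlet amounts (n = n₀ + Σ ν·ξ):
  Q: 200.9 − 1(29.33) − 1(113.9) = 57.65
  M: 680.1 − 3(29.33) − 3(113.9) = 250.5
  R: 0 + 1(29.33) = 29.33
  V: 0 + 1(113.9) = 113.9

114 mol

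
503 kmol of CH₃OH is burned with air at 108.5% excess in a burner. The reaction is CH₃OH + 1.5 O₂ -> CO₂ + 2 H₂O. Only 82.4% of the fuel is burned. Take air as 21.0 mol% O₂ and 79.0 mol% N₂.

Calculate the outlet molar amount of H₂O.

Stoichiometric O₂ = 1.5 × 503 = 754.5 kmol; O₂ fed = 754.5 × 2.085 = 1573 kmol.
N₂ fed = 1573 × 79/21 = 5918 kmol.
Fuel reacted = 0.824 × 503 → ξ = 414.5 kmol.
Outlet (n = n₀ + ν ξ):
  CH₃OH: 503 − 1(414.5) = 88.53
  O₂: 1573 − 1.5(414.5) = 951.4
  N₂: 5918 (inert)
  CO₂: 0 + 1(414.5) = 414.5
  H₂O: 0 + 2(414.5) = 828.9

829 kmol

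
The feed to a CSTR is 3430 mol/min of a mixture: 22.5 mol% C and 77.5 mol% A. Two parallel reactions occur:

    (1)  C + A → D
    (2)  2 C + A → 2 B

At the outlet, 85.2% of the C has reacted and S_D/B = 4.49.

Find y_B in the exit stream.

Conversion of C: C consumed = 0.852 × 771.8 = 657.5 mol/min = 1ξ₁ + 2ξ₂.
Selectivity: 1ξ₁ / (2ξ₂) = 4.49 → ξ₁ = 8.98 ξ₂.
Substitute: (1·8.98 + 2) ξ₂ = 657.5 → ξ₂ = 59.88 mol/min, ξ₁ = 537.8 mol/min.
Outlet amounts (n = n₀ + Σ ν·ξ):
  C: 771.8 − 1(537.8) − 2(59.88) = 114.2
  A: 2658 − 1(537.8) − 1(59.88) = 2061
  D: 0 + 1(537.8) = 537.8
  B: 0 + 2(59.88) = 119.8
Total out = 2832 mol/min; y_B = 119.8 / 2832 = 0.04229.

0.0423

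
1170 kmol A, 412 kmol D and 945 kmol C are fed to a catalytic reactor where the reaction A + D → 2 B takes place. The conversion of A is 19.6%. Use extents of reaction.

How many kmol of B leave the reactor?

459 kmol

A reacted = 0.196 × 1170 = 229.3 kmol; ν_A = −1, so ξ = 229.3/1 = 229.3 kmol.
Outlet amounts (n = n₀ + ν ξ):
  A: 1170 − 1(229.3) = 940.7
  D: 412 − 1(229.3) = 182.7
  B: 0 + 2(229.3) = 458.6
  C: 945 (inert)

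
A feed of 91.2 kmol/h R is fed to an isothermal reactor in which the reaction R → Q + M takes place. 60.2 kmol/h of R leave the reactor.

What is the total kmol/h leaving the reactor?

For R: n = n₀ − 1ξ → 60.2 = 91.2 − 1ξ, giving ξ = 31 kmol/h.
Outlet amounts (n = n₀ + ν ξ):
  R: 91.2 − 1(31) = 60.2
  Q: 0 + 1(31) = 31
  M: 0 + 1(31) = 31
Total out = 60.2 + 31 + 31 = 122.2 kmol/h.

122 kmol/h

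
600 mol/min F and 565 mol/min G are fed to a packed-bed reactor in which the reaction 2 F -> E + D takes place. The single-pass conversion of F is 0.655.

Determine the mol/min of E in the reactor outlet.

196 mol/min

F reacted = 0.655 × 600 = 393 mol/min; ν_F = −2, so ξ = 393/2 = 196.5 mol/min.
Outlet amounts (n = n₀ + ν ξ):
  F: 600 − 2(196.5) = 207
  E: 0 + 1(196.5) = 196.5
  D: 0 + 1(196.5) = 196.5
  G: 565 (inert)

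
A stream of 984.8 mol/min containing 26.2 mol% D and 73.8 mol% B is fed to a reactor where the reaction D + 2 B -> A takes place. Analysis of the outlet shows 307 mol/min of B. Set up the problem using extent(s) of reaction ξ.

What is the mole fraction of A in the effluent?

0.371

For B: n = n₀ − 2ξ → 307 = 726.8 − 2ξ, giving ξ = 209.9 mol/min.
Outlet amounts (n = n₀ + ν ξ):
  D: 258 − 1(209.9) = 48.13
  B: 726.8 − 2(209.9) = 307
  A: 0 + 1(209.9) = 209.9
Total out = 565 mol/min; y_A = 209.9 / 565 = 0.3715.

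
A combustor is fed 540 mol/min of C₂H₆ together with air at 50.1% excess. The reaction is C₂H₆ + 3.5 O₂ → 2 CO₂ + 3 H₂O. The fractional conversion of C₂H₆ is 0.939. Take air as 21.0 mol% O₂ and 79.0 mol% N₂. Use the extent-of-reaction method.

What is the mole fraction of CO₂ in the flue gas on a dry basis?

0.0793

Stoichiometric O₂ = 3.5 × 540 = 1890 mol/min; O₂ fed = 1890 × 1.501 = 2837 mol/min.
N₂ fed = 2837 × 79/21 = 10670 mol/min.
Fuel reacted = 0.939 × 540 → ξ = 507.1 mol/min.
Outlet (n = n₀ + ν ξ):
  C₂H₆: 540 − 1(507.1) = 32.94
  O₂: 2837 − 3.5(507.1) = 1062
  N₂: 10670 (inert)
  CO₂: 0 + 2(507.1) = 1014
  H₂O: 0 + 3(507.1) = 1521
Dry total = 12780 mol/min; y_CO₂ (dry) = 1014 / 12780 = 0.07934.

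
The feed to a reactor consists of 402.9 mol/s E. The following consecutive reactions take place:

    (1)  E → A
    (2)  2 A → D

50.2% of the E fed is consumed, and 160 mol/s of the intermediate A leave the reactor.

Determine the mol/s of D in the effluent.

Conversion of E: E consumed = 1ξ₁ = 0.502 × 402.9 → ξ₁ = 202.3 mol/s.
A balance: n_A = 0 + 1ξ₁ − 2ξ₂ = 160 → ξ₂ = (1·202.3 − 160)/2 = 21.13 mol/s.
Outlet amounts (n = n₀ + Σ ν·ξ):
  E: 402.9 − 1(202.3) = 200.6
  A: 0 + 1(202.3) − 2(21.13) = 160
  D: 0 + 1(21.13) = 21.13

21.1 mol/s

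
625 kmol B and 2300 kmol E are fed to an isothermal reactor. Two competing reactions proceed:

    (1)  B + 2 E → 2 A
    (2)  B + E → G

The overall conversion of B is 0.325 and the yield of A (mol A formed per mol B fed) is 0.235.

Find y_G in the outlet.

Yield of A: 2ξ₁ / 625 = 0.235 → ξ₁ = 73.44 kmol.
Conversion of B: 1ξ₁ + 1ξ₂ = 0.325 × 625 = 203.1 → ξ₂ = 129.7 kmol.
Outlet amounts (n = n₀ + Σ ν·ξ):
  B: 625 − 1(73.44) − 1(129.7) = 421.9
  E: 2300 − 2(73.44) − 1(129.7) = 2023
  A: 0 + 2(73.44) = 146.9
  G: 0 + 1(129.7) = 129.7
Total out = 2722 kmol; y_G = 129.7 / 2722 = 0.04765.

0.0476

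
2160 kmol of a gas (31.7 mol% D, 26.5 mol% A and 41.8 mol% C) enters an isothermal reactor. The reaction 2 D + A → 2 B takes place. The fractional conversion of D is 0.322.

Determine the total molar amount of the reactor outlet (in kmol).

D reacted = 0.322 × 684.7 = 220.5 kmol; ν_D = −2, so ξ = 220.5/2 = 110.2 kmol.
Outlet amounts (n = n₀ + ν ξ):
  D: 684.7 − 2(110.2) = 464.2
  A: 572.4 − 1(110.2) = 462.2
  B: 0 + 2(110.2) = 220.5
  C: 902.9 (inert)
Total out = 464.2 + 462.2 + 220.5 + 902.9 = 2050 kmol.

2050 kmol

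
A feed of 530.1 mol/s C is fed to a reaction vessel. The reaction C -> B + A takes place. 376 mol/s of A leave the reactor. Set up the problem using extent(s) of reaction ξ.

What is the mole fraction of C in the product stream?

0.17

For A: n = n₀ + 1ξ → 376 = 0 + 1ξ, giving ξ = 376 mol/s.
Outlet amounts (n = n₀ + ν ξ):
  C: 530.1 − 1(376) = 154.1
  B: 0 + 1(376) = 376
  A: 0 + 1(376) = 376
Total out = 906.1 mol/s; y_C = 154.1 / 906.1 = 0.1701.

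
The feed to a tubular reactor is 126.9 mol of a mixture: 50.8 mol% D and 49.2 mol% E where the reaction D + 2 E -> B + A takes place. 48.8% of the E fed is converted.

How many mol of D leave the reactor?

49.2 mol

E reacted = 0.488 × 62.43 = 30.47 mol; ν_E = −2, so ξ = 30.47/2 = 15.23 mol.
Outlet amounts (n = n₀ + ν ξ):
  D: 64.47 − 1(15.23) = 49.23
  E: 62.43 − 2(15.23) = 31.97
  B: 0 + 1(15.23) = 15.23
  A: 0 + 1(15.23) = 15.23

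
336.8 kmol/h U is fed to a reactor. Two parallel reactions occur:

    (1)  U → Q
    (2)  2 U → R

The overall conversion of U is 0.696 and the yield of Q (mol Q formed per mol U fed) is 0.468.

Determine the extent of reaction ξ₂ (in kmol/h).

Yield of Q: 1ξ₁ / 336.8 = 0.468 → ξ₁ = 157.6 kmol/h.
Conversion of U: 1ξ₁ + 2ξ₂ = 0.696 × 336.8 = 234.4 → ξ₂ = 38.4 kmol/h.
Outlet amounts (n = n₀ + Σ ν·ξ):
  U: 336.8 − 1(157.6) − 2(38.4) = 102.4
  Q: 0 + 1(157.6) = 157.6
  R: 0 + 1(38.4) = 38.4

ξ₂ = 38.4 kmol/h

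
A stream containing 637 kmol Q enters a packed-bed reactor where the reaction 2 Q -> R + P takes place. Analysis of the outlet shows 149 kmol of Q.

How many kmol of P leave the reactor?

For Q: n = n₀ − 2ξ → 149 = 637 − 2ξ, giving ξ = 244 kmol.
Outlet amounts (n = n₀ + ν ξ):
  Q: 637 − 2(244) = 149
  R: 0 + 1(244) = 244
  P: 0 + 1(244) = 244

244 kmol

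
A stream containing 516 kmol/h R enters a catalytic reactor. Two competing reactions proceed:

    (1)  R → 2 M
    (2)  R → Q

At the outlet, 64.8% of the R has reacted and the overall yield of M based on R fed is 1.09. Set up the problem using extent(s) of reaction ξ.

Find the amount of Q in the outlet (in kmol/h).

Yield of M: 2ξ₁ / 516 = 1.09 → ξ₁ = 281.2 kmol/h.
Conversion of R: 1ξ₁ + 1ξ₂ = 0.648 × 516 = 334.4 → ξ₂ = 53.15 kmol/h.
Outlet amounts (n = n₀ + Σ ν·ξ):
  R: 516 − 1(281.2) − 1(53.15) = 181.6
  M: 0 + 2(281.2) = 562.4
  Q: 0 + 1(53.15) = 53.15

53.1 kmol/h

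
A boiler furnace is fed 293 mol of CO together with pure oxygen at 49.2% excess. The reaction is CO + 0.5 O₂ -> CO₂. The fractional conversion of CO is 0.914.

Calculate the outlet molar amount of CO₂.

268 mol

Stoichiometric O₂ = 0.5 × 293 = 146.5 mol; O₂ fed = 146.5 × 1.492 = 218.6 mol.
Fuel reacted = 0.914 × 293 → ξ = 267.8 mol.
Outlet (n = n₀ + ν ξ):
  CO: 293 − 1(267.8) = 25.2
  O₂: 218.6 − 0.5(267.8) = 84.68
  CO₂: 0 + 1(267.8) = 267.8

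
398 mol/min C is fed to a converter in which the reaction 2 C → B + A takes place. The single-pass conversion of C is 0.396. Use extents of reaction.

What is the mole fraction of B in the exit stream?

C reacted = 0.396 × 398 = 157.6 mol/min; ν_C = −2, so ξ = 157.6/2 = 78.8 mol/min.
Outlet amounts (n = n₀ + ν ξ):
  C: 398 − 2(78.8) = 240.4
  B: 0 + 1(78.8) = 78.8
  A: 0 + 1(78.8) = 78.8
Total out = 398 mol/min; y_B = 78.8 / 398 = 0.198.

0.198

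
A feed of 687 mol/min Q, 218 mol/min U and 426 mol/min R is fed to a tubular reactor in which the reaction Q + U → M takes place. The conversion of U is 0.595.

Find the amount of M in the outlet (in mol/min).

130 mol/min

U reacted = 0.595 × 218 = 129.7 mol/min; ν_U = −1, so ξ = 129.7/1 = 129.7 mol/min.
Outlet amounts (n = n₀ + ν ξ):
  Q: 687 − 1(129.7) = 557.3
  U: 218 − 1(129.7) = 88.29
  M: 0 + 1(129.7) = 129.7
  R: 426 (inert)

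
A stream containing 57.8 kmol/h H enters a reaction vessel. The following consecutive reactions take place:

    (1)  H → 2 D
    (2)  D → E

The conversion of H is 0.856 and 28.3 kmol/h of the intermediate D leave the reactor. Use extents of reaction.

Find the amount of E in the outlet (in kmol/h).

70.7 kmol/h

Conversion of H: H consumed = 1ξ₁ = 0.856 × 57.8 → ξ₁ = 49.48 kmol/h.
D balance: n_D = 0 + 2ξ₁ − 1ξ₂ = 28.3 → ξ₂ = (2·49.48 − 28.3)/1 = 70.65 kmol/h.
Outlet amounts (n = n₀ + Σ ν·ξ):
  H: 57.8 − 1(49.48) = 8.323
  D: 0 + 2(49.48) − 1(70.65) = 28.3
  E: 0 + 1(70.65) = 70.65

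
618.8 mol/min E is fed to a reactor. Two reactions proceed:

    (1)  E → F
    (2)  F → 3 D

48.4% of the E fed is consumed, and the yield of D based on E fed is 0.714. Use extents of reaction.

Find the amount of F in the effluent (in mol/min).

152 mol/min

Conversion of E: E consumed = 1ξ₁ = 0.484 × 618.8 → ξ₁ = 299.5 mol/min.
Yield of D: 3ξ₂ / 618.8 = 0.714 → ξ₂ = 147.3 mol/min.
Outlet amounts (n = n₀ + Σ ν·ξ):
  E: 618.8 − 1(299.5) = 319.3
  F: 0 + 1(299.5) − 1(147.3) = 152.2
  D: 0 + 3(147.3) = 441.8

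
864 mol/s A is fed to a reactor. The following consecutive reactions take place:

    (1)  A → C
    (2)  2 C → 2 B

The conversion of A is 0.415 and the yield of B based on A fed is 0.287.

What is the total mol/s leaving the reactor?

Conversion of A: A consumed = 1ξ₁ = 0.415 × 864 → ξ₁ = 358.6 mol/s.
Yield of B: 2ξ₂ / 864 = 0.287 → ξ₂ = 124 mol/s.
Outlet amounts (n = n₀ + Σ ν·ξ):
  A: 864 − 1(358.6) = 505.4
  C: 0 + 1(358.6) − 2(124) = 110.6
  B: 0 + 2(124) = 248
Total out = 505.4 + 110.6 + 248 = 864 mol/s.

864 mol/s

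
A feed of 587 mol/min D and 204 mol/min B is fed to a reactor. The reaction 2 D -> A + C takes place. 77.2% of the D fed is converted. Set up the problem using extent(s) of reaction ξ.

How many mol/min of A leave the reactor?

D reacted = 0.772 × 587 = 453.2 mol/min; ν_D = −2, so ξ = 453.2/2 = 226.6 mol/min.
Outlet amounts (n = n₀ + ν ξ):
  D: 587 − 2(226.6) = 133.8
  A: 0 + 1(226.6) = 226.6
  C: 0 + 1(226.6) = 226.6
  B: 204 (inert)

227 mol/min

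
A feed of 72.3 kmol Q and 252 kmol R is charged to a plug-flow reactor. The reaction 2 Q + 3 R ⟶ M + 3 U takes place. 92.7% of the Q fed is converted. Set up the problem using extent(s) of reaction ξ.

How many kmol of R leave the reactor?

Q reacted = 0.927 × 72.3 = 67.02 kmol; ν_Q = −2, so ξ = 67.02/2 = 33.51 kmol.
Outlet amounts (n = n₀ + ν ξ):
  Q: 72.3 − 2(33.51) = 5.278
  R: 252 − 3(33.51) = 151.5
  M: 0 + 1(33.51) = 33.51
  U: 0 + 3(33.51) = 100.5

151 kmol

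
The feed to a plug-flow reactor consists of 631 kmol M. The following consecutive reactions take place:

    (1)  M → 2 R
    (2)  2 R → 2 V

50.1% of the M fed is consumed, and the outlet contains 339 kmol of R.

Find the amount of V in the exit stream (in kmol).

Conversion of M: M consumed = 1ξ₁ = 0.501 × 631 → ξ₁ = 316.1 kmol.
R balance: n_R = 0 + 2ξ₁ − 2ξ₂ = 339 → ξ₂ = (2·316.1 − 339)/2 = 146.6 kmol.
Outlet amounts (n = n₀ + Σ ν·ξ):
  M: 631 − 1(316.1) = 314.9
  R: 0 + 2(316.1) − 2(146.6) = 339
  V: 0 + 2(146.6) = 293.3

293 kmol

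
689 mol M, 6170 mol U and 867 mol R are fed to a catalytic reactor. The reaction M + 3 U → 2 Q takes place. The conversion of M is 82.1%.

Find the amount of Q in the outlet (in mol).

1130 mol

M reacted = 0.821 × 689 = 565.7 mol; ν_M = −1, so ξ = 565.7/1 = 565.7 mol.
Outlet amounts (n = n₀ + ν ξ):
  M: 689 − 1(565.7) = 123.3
  U: 6170 − 3(565.7) = 4473
  Q: 0 + 2(565.7) = 1131
  R: 867 (inert)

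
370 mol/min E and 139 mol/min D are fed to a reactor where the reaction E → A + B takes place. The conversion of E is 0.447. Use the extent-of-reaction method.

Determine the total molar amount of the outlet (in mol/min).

674 mol/min

E reacted = 0.447 × 370 = 165.4 mol/min; ν_E = −1, so ξ = 165.4/1 = 165.4 mol/min.
Outlet amounts (n = n₀ + ν ξ):
  E: 370 − 1(165.4) = 204.6
  A: 0 + 1(165.4) = 165.4
  B: 0 + 1(165.4) = 165.4
  D: 139 (inert)
Total out = 204.6 + 165.4 + 165.4 + 139 = 674.4 mol/min.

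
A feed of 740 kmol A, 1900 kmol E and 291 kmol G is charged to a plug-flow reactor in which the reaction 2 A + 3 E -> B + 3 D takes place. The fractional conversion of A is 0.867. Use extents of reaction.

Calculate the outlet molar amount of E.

A reacted = 0.867 × 740 = 641.6 kmol; ν_A = −2, so ξ = 641.6/2 = 320.8 kmol.
Outlet amounts (n = n₀ + ν ξ):
  A: 740 − 2(320.8) = 98.42
  E: 1900 − 3(320.8) = 937.6
  B: 0 + 1(320.8) = 320.8
  D: 0 + 3(320.8) = 962.4
  G: 291 (inert)

938 kmol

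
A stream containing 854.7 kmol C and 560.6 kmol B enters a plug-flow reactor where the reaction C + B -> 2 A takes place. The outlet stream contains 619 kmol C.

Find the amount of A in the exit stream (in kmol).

471 kmol

For C: n = n₀ − 1ξ → 619 = 854.7 − 1ξ, giving ξ = 235.7 kmol.
Outlet amounts (n = n₀ + ν ξ):
  C: 854.7 − 1(235.7) = 619
  B: 560.6 − 1(235.7) = 324.9
  A: 0 + 2(235.7) = 471.4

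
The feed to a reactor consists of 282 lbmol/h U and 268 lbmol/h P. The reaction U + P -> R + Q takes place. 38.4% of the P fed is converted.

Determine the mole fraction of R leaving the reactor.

0.187

P reacted = 0.384 × 268 = 102.9 lbmol/h; ν_P = −1, so ξ = 102.9/1 = 102.9 lbmol/h.
Outlet amounts (n = n₀ + ν ξ):
  U: 282 − 1(102.9) = 179.1
  P: 268 − 1(102.9) = 165.1
  R: 0 + 1(102.9) = 102.9
  Q: 0 + 1(102.9) = 102.9
Total out = 550 lbmol/h; y_R = 102.9 / 550 = 0.1871.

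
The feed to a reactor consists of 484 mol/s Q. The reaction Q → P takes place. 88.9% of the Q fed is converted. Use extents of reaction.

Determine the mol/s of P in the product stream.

430 mol/s

Q reacted = 0.889 × 484 = 430.3 mol/s; ν_Q = −1, so ξ = 430.3/1 = 430.3 mol/s.
Outlet amounts (n = n₀ + ν ξ):
  Q: 484 − 1(430.3) = 53.72
  P: 0 + 1(430.3) = 430.3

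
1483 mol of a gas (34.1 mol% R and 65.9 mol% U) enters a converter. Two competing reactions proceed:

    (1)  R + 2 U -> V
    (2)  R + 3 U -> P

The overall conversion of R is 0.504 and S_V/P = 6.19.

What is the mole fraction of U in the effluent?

0.461

Conversion of R: R consumed = 0.504 × 505.7 = 254.9 mol = 1ξ₁ + 1ξ₂.
Selectivity: 1ξ₁ / (1ξ₂) = 6.19 → ξ₁ = 6.19 ξ₂.
Substitute: (1·6.19 + 1) ξ₂ = 254.9 → ξ₂ = 35.45 mol, ξ₁ = 219.4 mol.
Outlet amounts (n = n₀ + Σ ν·ξ):
  R: 505.7 − 1(219.4) − 1(35.45) = 250.8
  U: 977.3 − 2(219.4) − 3(35.45) = 432.1
  V: 0 + 1(219.4) = 219.4
  P: 0 + 1(35.45) = 35.45
Total out = 937.8 mol; y_U = 432.1 / 937.8 = 0.4608.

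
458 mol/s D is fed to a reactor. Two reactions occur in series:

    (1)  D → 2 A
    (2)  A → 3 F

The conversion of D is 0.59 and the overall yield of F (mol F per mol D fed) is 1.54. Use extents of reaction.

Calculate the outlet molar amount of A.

305 mol/s

Conversion of D: D consumed = 1ξ₁ = 0.59 × 458 → ξ₁ = 270.2 mol/s.
Yield of F: 3ξ₂ / 458 = 1.54 → ξ₂ = 235.1 mol/s.
Outlet amounts (n = n₀ + Σ ν·ξ):
  D: 458 − 1(270.2) = 187.8
  A: 0 + 2(270.2) − 1(235.1) = 305.3
  F: 0 + 3(235.1) = 705.3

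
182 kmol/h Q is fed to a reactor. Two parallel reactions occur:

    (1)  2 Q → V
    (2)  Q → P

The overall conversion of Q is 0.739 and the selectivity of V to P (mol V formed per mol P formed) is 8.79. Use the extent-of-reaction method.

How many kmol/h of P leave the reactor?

Conversion of Q: Q consumed = 0.739 × 182 = 134.5 kmol/h = 2ξ₁ + 1ξ₂.
Selectivity: 1ξ₁ / (1ξ₂) = 8.79 → ξ₁ = 8.79 ξ₂.
Substitute: (2·8.79 + 1) ξ₂ = 134.5 → ξ₂ = 7.239 kmol/h, ξ₁ = 63.63 kmol/h.
Outlet amounts (n = n₀ + Σ ν·ξ):
  Q: 182 − 2(63.63) − 1(7.239) = 47.5
  V: 0 + 1(63.63) = 63.63
  P: 0 + 1(7.239) = 7.239

7.24 kmol/h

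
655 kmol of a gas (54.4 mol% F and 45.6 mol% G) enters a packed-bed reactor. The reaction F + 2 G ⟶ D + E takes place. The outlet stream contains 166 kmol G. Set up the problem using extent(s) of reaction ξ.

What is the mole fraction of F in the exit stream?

For G: n = n₀ − 2ξ → 166 = 298.7 − 2ξ, giving ξ = 66.34 kmol.
Outlet amounts (n = n₀ + ν ξ):
  F: 356.3 − 1(66.34) = 290
  G: 298.7 − 2(66.34) = 166
  D: 0 + 1(66.34) = 66.34
  E: 0 + 1(66.34) = 66.34
Total out = 588.7 kmol; y_F = 290 / 588.7 = 0.4926.

0.493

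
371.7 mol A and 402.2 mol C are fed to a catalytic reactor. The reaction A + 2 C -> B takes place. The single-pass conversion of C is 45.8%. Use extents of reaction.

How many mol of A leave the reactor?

C reacted = 0.458 × 402.2 = 184.2 mol; ν_C = −2, so ξ = 184.2/2 = 92.1 mol.
Outlet amounts (n = n₀ + ν ξ):
  A: 371.7 − 1(92.1) = 279.6
  C: 402.2 − 2(92.1) = 218
  B: 0 + 1(92.1) = 92.1

280 mol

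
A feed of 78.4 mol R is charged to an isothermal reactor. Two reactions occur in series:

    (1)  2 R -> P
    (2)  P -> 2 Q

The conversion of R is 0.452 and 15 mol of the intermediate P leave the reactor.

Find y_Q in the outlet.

Conversion of R: R consumed = 2ξ₁ = 0.452 × 78.4 → ξ₁ = 17.72 mol.
P balance: n_P = 0 + 1ξ₁ − 1ξ₂ = 15 → ξ₂ = (1·17.72 − 15)/1 = 2.718 mol.
Outlet amounts (n = n₀ + Σ ν·ξ):
  R: 78.4 − 2(17.72) = 42.96
  P: 0 + 1(17.72) − 1(2.718) = 15
  Q: 0 + 2(2.718) = 5.437
Total out = 63.4 mol; y_Q = 5.437 / 63.4 = 0.08575.

0.0858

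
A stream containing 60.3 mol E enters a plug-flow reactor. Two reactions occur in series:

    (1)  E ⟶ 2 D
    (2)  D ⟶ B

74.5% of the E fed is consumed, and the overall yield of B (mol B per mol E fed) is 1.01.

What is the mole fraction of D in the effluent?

0.275

Conversion of E: E consumed = 1ξ₁ = 0.745 × 60.3 → ξ₁ = 44.92 mol.
Yield of B: 1ξ₂ / 60.3 = 1.01 → ξ₂ = 60.9 mol.
Outlet amounts (n = n₀ + Σ ν·ξ):
  E: 60.3 − 1(44.92) = 15.38
  D: 0 + 2(44.92) − 1(60.9) = 28.94
  B: 0 + 1(60.9) = 60.9
Total out = 105.2 mol; y_D = 28.94 / 105.2 = 0.2751.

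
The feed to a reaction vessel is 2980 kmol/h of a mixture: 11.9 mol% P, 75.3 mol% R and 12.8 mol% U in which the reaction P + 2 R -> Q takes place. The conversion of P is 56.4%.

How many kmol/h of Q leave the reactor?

200 kmol/h

P reacted = 0.564 × 354.6 = 200 kmol/h; ν_P = −1, so ξ = 200/1 = 200 kmol/h.
Outlet amounts (n = n₀ + ν ξ):
  P: 354.6 − 1(200) = 154.6
  R: 2244 − 2(200) = 1844
  Q: 0 + 1(200) = 200
  U: 381.4 (inert)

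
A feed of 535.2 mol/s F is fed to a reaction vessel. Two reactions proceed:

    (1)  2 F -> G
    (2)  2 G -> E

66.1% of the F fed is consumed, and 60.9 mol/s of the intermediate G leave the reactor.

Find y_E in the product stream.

0.193

Conversion of F: F consumed = 2ξ₁ = 0.661 × 535.2 → ξ₁ = 176.9 mol/s.
G balance: n_G = 0 + 1ξ₁ − 2ξ₂ = 60.9 → ξ₂ = (1·176.9 − 60.9)/2 = 57.99 mol/s.
Outlet amounts (n = n₀ + Σ ν·ξ):
  F: 535.2 − 2(176.9) = 181.4
  G: 0 + 1(176.9) − 2(57.99) = 60.9
  E: 0 + 1(57.99) = 57.99
Total out = 300.3 mol/s; y_E = 57.99 / 300.3 = 0.1931.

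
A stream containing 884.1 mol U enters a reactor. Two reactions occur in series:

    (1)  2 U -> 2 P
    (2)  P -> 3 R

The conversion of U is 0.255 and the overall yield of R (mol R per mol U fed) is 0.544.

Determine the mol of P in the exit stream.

65.1 mol

Conversion of U: U consumed = 2ξ₁ = 0.255 × 884.1 → ξ₁ = 112.7 mol.
Yield of R: 3ξ₂ / 884.1 = 0.544 → ξ₂ = 160.3 mol.
Outlet amounts (n = n₀ + Σ ν·ξ):
  U: 884.1 − 2(112.7) = 658.7
  P: 0 + 2(112.7) − 1(160.3) = 65.13
  R: 0 + 3(160.3) = 481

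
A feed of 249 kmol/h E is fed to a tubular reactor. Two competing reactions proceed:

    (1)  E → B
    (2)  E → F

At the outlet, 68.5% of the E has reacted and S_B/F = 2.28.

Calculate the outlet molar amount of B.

119 kmol/h

Conversion of E: E consumed = 0.685 × 249 = 170.6 kmol/h = 1ξ₁ + 1ξ₂.
Selectivity: 1ξ₁ / (1ξ₂) = 2.28 → ξ₁ = 2.28 ξ₂.
Substitute: (1·2.28 + 1) ξ₂ = 170.6 → ξ₂ = 52 kmol/h, ξ₁ = 118.6 kmol/h.
Outlet amounts (n = n₀ + Σ ν·ξ):
  E: 249 − 1(118.6) − 1(52) = 78.43
  B: 0 + 1(118.6) = 118.6
  F: 0 + 1(52) = 52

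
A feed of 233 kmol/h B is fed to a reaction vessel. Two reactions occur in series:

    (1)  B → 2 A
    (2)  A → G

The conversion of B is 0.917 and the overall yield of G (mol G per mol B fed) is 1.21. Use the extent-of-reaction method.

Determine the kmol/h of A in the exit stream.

Conversion of B: B consumed = 1ξ₁ = 0.917 × 233 → ξ₁ = 213.7 kmol/h.
Yield of G: 1ξ₂ / 233 = 1.21 → ξ₂ = 281.9 kmol/h.
Outlet amounts (n = n₀ + Σ ν·ξ):
  B: 233 − 1(213.7) = 19.34
  A: 0 + 2(213.7) − 1(281.9) = 145.4
  G: 0 + 1(281.9) = 281.9

145 kmol/h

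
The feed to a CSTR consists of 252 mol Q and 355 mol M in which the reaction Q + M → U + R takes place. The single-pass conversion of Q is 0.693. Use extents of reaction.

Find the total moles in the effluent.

Q reacted = 0.693 × 252 = 174.6 mol; ν_Q = −1, so ξ = 174.6/1 = 174.6 mol.
Outlet amounts (n = n₀ + ν ξ):
  Q: 252 − 1(174.6) = 77.36
  M: 355 − 1(174.6) = 180.4
  U: 0 + 1(174.6) = 174.6
  R: 0 + 1(174.6) = 174.6
Total out = 77.36 + 180.4 + 174.6 + 174.6 = 607 mol.

607 mol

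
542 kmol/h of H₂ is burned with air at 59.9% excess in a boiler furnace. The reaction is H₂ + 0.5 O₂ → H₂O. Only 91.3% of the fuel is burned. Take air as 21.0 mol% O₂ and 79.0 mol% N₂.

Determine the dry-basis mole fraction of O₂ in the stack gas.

0.0998

Stoichiometric O₂ = 0.5 × 542 = 271 kmol/h; O₂ fed = 271 × 1.599 = 433.3 kmol/h.
N₂ fed = 433.3 × 79/21 = 1630 kmol/h.
Fuel reacted = 0.913 × 542 → ξ = 494.8 kmol/h.
Outlet (n = n₀ + ν ξ):
  H₂: 542 − 1(494.8) = 47.15
  O₂: 433.3 − 0.5(494.8) = 185.9
  N₂: 1630 (inert)
  H₂O: 0 + 1(494.8) = 494.8
Dry total = 1863 kmol/h; y_O₂ (dry) = 185.9 / 1863 = 0.09978.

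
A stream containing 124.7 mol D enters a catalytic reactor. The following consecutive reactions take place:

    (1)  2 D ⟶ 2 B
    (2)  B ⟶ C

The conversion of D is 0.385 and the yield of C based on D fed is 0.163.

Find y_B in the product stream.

0.222

Conversion of D: D consumed = 2ξ₁ = 0.385 × 124.7 → ξ₁ = 24 mol.
Yield of C: 1ξ₂ / 124.7 = 0.163 → ξ₂ = 20.33 mol.
Outlet amounts (n = n₀ + Σ ν·ξ):
  D: 124.7 − 2(24) = 76.69
  B: 0 + 2(24) − 1(20.33) = 27.68
  C: 0 + 1(20.33) = 20.33
Total out = 124.7 mol; y_B = 27.68 / 124.7 = 0.222.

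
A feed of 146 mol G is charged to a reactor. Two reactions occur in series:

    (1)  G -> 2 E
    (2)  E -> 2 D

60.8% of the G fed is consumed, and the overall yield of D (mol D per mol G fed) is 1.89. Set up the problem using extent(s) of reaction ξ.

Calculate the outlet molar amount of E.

Conversion of G: G consumed = 1ξ₁ = 0.608 × 146 → ξ₁ = 88.77 mol.
Yield of D: 2ξ₂ / 146 = 1.89 → ξ₂ = 138 mol.
Outlet amounts (n = n₀ + Σ ν·ξ):
  G: 146 − 1(88.77) = 57.23
  E: 0 + 2(88.77) − 1(138) = 39.57
  D: 0 + 2(138) = 275.9

39.6 mol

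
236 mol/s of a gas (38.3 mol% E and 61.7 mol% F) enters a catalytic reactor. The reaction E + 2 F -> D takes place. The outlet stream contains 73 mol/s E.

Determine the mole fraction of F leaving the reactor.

0.551

For E: n = n₀ − 1ξ → 73 = 90.39 − 1ξ, giving ξ = 17.39 mol/s.
Outlet amounts (n = n₀ + ν ξ):
  E: 90.39 − 1(17.39) = 73
  F: 145.6 − 2(17.39) = 110.8
  D: 0 + 1(17.39) = 17.39
Total out = 201.2 mol/s; y_F = 110.8 / 201.2 = 0.5508.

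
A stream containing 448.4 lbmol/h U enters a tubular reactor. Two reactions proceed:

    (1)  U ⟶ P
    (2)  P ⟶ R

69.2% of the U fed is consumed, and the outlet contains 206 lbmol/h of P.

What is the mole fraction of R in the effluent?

Conversion of U: U consumed = 1ξ₁ = 0.692 × 448.4 → ξ₁ = 310.3 lbmol/h.
P balance: n_P = 0 + 1ξ₁ − 1ξ₂ = 206 → ξ₂ = (1·310.3 − 206)/1 = 104.3 lbmol/h.
Outlet amounts (n = n₀ + Σ ν·ξ):
  U: 448.4 − 1(310.3) = 138.1
  P: 0 + 1(310.3) − 1(104.3) = 206
  R: 0 + 1(104.3) = 104.3
Total out = 448.4 lbmol/h; y_R = 104.3 / 448.4 = 0.2326.

0.233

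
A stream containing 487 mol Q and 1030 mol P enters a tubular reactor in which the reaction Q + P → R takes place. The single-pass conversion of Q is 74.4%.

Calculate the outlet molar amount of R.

Q reacted = 0.744 × 487 = 362.3 mol; ν_Q = −1, so ξ = 362.3/1 = 362.3 mol.
Outlet amounts (n = n₀ + ν ξ):
  Q: 487 − 1(362.3) = 124.7
  P: 1030 − 1(362.3) = 667.7
  R: 0 + 1(362.3) = 362.3

362 mol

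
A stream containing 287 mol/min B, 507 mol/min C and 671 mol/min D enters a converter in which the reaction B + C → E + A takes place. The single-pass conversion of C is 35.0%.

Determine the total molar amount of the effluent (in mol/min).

1460 mol/min

C reacted = 0.35 × 507 = 177.4 mol/min; ν_C = −1, so ξ = 177.4/1 = 177.4 mol/min.
Outlet amounts (n = n₀ + ν ξ):
  B: 287 − 1(177.4) = 109.6
  C: 507 − 1(177.4) = 329.6
  E: 0 + 1(177.4) = 177.4
  A: 0 + 1(177.4) = 177.4
  D: 671 (inert)
Total out = 109.6 + 329.6 + 177.4 + 177.4 + 671 = 1465 mol/min.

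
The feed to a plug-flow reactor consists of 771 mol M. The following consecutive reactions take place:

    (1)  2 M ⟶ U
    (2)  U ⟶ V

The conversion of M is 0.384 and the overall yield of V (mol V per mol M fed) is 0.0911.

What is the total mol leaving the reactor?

Conversion of M: M consumed = 2ξ₁ = 0.384 × 771 → ξ₁ = 148 mol.
Yield of V: 1ξ₂ / 771 = 0.0911 → ξ₂ = 70.24 mol.
Outlet amounts (n = n₀ + Σ ν·ξ):
  M: 771 − 2(148) = 474.9
  U: 0 + 1(148) − 1(70.24) = 77.79
  V: 0 + 1(70.24) = 70.24
Total out = 474.9 + 77.79 + 70.24 = 623 mol.

623 mol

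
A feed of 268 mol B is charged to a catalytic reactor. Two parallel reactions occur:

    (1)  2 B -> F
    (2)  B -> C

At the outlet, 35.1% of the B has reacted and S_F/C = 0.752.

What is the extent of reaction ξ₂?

Conversion of B: B consumed = 0.351 × 268 = 94.07 mol = 2ξ₁ + 1ξ₂.
Selectivity: 1ξ₁ / (1ξ₂) = 0.752 → ξ₁ = 0.752 ξ₂.
Substitute: (2·0.752 + 1) ξ₂ = 94.07 → ξ₂ = 37.57 mol, ξ₁ = 28.25 mol.
Outlet amounts (n = n₀ + Σ ν·ξ):
  B: 268 − 2(28.25) − 1(37.57) = 173.9
  F: 0 + 1(28.25) = 28.25
  C: 0 + 1(37.57) = 37.57

ξ₂ = 37.6 mol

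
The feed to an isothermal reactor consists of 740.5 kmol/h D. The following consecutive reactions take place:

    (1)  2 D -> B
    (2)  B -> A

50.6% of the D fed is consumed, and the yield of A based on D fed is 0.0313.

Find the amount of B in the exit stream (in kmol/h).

164 kmol/h

Conversion of D: D consumed = 2ξ₁ = 0.506 × 740.5 → ξ₁ = 187.3 kmol/h.
Yield of A: 1ξ₂ / 740.5 = 0.0313 → ξ₂ = 23.18 kmol/h.
Outlet amounts (n = n₀ + Σ ν·ξ):
  D: 740.5 − 2(187.3) = 365.8
  B: 0 + 1(187.3) − 1(23.18) = 164.2
  A: 0 + 1(23.18) = 23.18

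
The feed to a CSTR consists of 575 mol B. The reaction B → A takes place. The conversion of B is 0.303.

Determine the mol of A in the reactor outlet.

B reacted = 0.303 × 575 = 174.2 mol; ν_B = −1, so ξ = 174.2/1 = 174.2 mol.
Outlet amounts (n = n₀ + ν ξ):
  B: 575 − 1(174.2) = 400.8
  A: 0 + 1(174.2) = 174.2

174 mol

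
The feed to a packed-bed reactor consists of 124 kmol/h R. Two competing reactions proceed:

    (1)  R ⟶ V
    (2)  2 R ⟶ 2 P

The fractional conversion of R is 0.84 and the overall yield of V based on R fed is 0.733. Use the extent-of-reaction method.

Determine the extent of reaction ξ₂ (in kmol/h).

Yield of V: 1ξ₁ / 124 = 0.733 → ξ₁ = 90.89 kmol/h.
Conversion of R: 1ξ₁ + 2ξ₂ = 0.84 × 124 = 104.2 → ξ₂ = 6.634 kmol/h.
Outlet amounts (n = n₀ + Σ ν·ξ):
  R: 124 − 1(90.89) − 2(6.634) = 19.84
  V: 0 + 1(90.89) = 90.89
  P: 0 + 2(6.634) = 13.27

ξ₂ = 6.63 kmol/h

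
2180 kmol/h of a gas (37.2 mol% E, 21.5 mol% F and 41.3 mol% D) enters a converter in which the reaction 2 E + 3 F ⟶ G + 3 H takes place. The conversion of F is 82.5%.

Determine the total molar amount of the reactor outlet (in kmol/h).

2050 kmol/h

F reacted = 0.825 × 468.7 = 386.7 kmol/h; ν_F = −3, so ξ = 386.7/3 = 128.9 kmol/h.
Outlet amounts (n = n₀ + ν ξ):
  E: 811 − 2(128.9) = 553.2
  F: 468.7 − 3(128.9) = 82.02
  G: 0 + 1(128.9) = 128.9
  H: 0 + 3(128.9) = 386.7
  D: 900.3 (inert)
Total out = 553.2 + 82.02 + 128.9 + 386.7 + 900.3 = 2051 kmol/h.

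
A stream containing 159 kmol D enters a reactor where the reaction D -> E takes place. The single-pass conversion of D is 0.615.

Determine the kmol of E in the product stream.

97.8 kmol

D reacted = 0.615 × 159 = 97.78 kmol; ν_D = −1, so ξ = 97.78/1 = 97.78 kmol.
Outlet amounts (n = n₀ + ν ξ):
  D: 159 − 1(97.78) = 61.22
  E: 0 + 1(97.78) = 97.78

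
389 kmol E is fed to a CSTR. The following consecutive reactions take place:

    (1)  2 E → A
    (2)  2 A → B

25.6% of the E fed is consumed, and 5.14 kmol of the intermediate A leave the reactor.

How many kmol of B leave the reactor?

22.3 kmol

Conversion of E: E consumed = 2ξ₁ = 0.256 × 389 → ξ₁ = 49.79 kmol.
A balance: n_A = 0 + 1ξ₁ − 2ξ₂ = 5.14 → ξ₂ = (1·49.79 − 5.14)/2 = 22.33 kmol.
Outlet amounts (n = n₀ + Σ ν·ξ):
  E: 389 − 2(49.79) = 289.4
  A: 0 + 1(49.79) − 2(22.33) = 5.14
  B: 0 + 1(22.33) = 22.33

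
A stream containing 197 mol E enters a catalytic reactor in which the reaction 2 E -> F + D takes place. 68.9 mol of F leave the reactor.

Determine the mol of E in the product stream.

59.2 mol

For F: n = n₀ + 1ξ → 68.9 = 0 + 1ξ, giving ξ = 68.9 mol.
Outlet amounts (n = n₀ + ν ξ):
  E: 197 − 2(68.9) = 59.2
  F: 0 + 1(68.9) = 68.9
  D: 0 + 1(68.9) = 68.9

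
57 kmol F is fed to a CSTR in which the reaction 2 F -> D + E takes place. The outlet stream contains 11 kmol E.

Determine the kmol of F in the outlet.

35 kmol

For E: n = n₀ + 1ξ → 11 = 0 + 1ξ, giving ξ = 11 kmol.
Outlet amounts (n = n₀ + ν ξ):
  F: 57 − 2(11) = 35
  D: 0 + 1(11) = 11
  E: 0 + 1(11) = 11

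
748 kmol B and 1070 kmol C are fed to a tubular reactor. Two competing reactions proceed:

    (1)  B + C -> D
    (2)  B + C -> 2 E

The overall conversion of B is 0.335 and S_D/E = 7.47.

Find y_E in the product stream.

0.0199

Conversion of B: B consumed = 0.335 × 748 = 250.6 kmol = 1ξ₁ + 1ξ₂.
Selectivity: 1ξ₁ / (2ξ₂) = 7.47 → ξ₁ = 14.94 ξ₂.
Substitute: (1·14.94 + 1) ξ₂ = 250.6 → ξ₂ = 15.72 kmol, ξ₁ = 234.9 kmol.
Outlet amounts (n = n₀ + Σ ν·ξ):
  B: 748 − 1(234.9) − 1(15.72) = 497.4
  C: 1070 − 1(234.9) − 1(15.72) = 819.4
  D: 0 + 1(234.9) = 234.9
  E: 0 + 2(15.72) = 31.44
Total out = 1583 kmol; y_E = 31.44 / 1583 = 0.01986.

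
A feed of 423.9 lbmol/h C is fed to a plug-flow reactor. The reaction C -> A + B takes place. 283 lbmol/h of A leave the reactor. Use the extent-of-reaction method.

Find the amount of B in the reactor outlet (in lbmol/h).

283 lbmol/h

For A: n = n₀ + 1ξ → 283 = 0 + 1ξ, giving ξ = 283 lbmol/h.
Outlet amounts (n = n₀ + ν ξ):
  C: 423.9 − 1(283) = 140.9
  A: 0 + 1(283) = 283
  B: 0 + 1(283) = 283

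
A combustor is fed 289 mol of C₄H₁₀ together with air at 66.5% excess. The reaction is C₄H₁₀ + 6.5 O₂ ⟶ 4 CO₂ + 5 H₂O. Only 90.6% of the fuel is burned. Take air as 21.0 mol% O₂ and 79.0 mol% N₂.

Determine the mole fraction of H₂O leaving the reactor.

Stoichiometric O₂ = 6.5 × 289 = 1878 mol; O₂ fed = 1878 × 1.665 = 3128 mol.
N₂ fed = 3128 × 79/21 = 11770 mol.
Fuel reacted = 0.906 × 289 → ξ = 261.8 mol.
Outlet (n = n₀ + ν ξ):
  C₄H₁₀: 289 − 1(261.8) = 27.17
  O₂: 3128 − 6.5(261.8) = 1426
  N₂: 11770 (inert)
  CO₂: 0 + 4(261.8) = 1047
  H₂O: 0 + 5(261.8) = 1309
Total out = 15580 mol; y_H₂O = 1309 / 15580 = 0.08405.

0.0841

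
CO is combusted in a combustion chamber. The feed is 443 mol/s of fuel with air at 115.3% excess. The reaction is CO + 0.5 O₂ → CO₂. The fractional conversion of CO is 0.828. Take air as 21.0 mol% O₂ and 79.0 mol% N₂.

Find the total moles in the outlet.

2530 mol/s

Stoichiometric O₂ = 0.5 × 443 = 221.5 mol/s; O₂ fed = 221.5 × 2.153 = 476.9 mol/s.
N₂ fed = 476.9 × 79/21 = 1794 mol/s.
Fuel reacted = 0.828 × 443 → ξ = 366.8 mol/s.
Outlet (n = n₀ + ν ξ):
  CO: 443 − 1(366.8) = 76.2
  O₂: 476.9 − 0.5(366.8) = 293.5
  N₂: 1794 (inert)
  CO₂: 0 + 1(366.8) = 366.8
Total out = 76.2 + 293.5 + 1794 + 366.8 = 2531 mol/s.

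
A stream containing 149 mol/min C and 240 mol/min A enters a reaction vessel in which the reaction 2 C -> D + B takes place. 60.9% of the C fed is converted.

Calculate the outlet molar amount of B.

45.4 mol/min

C reacted = 0.609 × 149 = 90.74 mol/min; ν_C = −2, so ξ = 90.74/2 = 45.37 mol/min.
Outlet amounts (n = n₀ + ν ξ):
  C: 149 − 2(45.37) = 58.26
  D: 0 + 1(45.37) = 45.37
  B: 0 + 1(45.37) = 45.37
  A: 240 (inert)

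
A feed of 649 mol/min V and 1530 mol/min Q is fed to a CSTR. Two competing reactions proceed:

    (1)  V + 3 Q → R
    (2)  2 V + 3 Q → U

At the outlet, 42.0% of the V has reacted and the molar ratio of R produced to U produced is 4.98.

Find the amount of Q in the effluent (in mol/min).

829 mol/min

Conversion of V: V consumed = 0.42 × 649 = 272.6 mol/min = 1ξ₁ + 2ξ₂.
Selectivity: 1ξ₁ / (1ξ₂) = 4.98 → ξ₁ = 4.98 ξ₂.
Substitute: (1·4.98 + 2) ξ₂ = 272.6 → ξ₂ = 39.05 mol/min, ξ₁ = 194.5 mol/min.
Outlet amounts (n = n₀ + Σ ν·ξ):
  V: 649 − 1(194.5) − 2(39.05) = 376.4
  Q: 1530 − 3(194.5) − 3(39.05) = 829.4
  R: 0 + 1(194.5) = 194.5
  U: 0 + 1(39.05) = 39.05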